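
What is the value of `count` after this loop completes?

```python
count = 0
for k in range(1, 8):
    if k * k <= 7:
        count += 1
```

Count numbers where k² ≤ 7
`count` takes the values: 0 → 1 → 2

Answer: 2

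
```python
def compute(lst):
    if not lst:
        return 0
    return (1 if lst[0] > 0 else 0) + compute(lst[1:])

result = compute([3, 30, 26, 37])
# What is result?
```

Count of positive elements in [3, 30, 26, 37] = 4

Answer: 4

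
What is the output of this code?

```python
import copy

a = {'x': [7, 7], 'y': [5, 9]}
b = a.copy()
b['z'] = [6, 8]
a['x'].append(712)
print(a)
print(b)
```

Key concept: shallow copy of dict with mutable values.
Step by step:
`a = {'x': [7, 7], 'y': [5, 9]}` → a = {'x': [7, 7], 'y': [5, 9]}
`b = a.copy()` → b = {'x': [7, 7], 'y': [5, 9]}
`b['z'] = [6, 8]` → b = {'x': [7, 7], 'y': [5, 9], 'z': [6, 8]}
`a['x'].append(712)` → a = {'x': [7, 7, 712], 'y': [5, 9]}; b = {'x': [7, 7, 712], 'y': [5, 9], 'z': [6, 8]}
`print(a)` → prints {'x': [7, 7, 712], 'y': [5, 9]}
`print(b)` → prints {'x': [7, 7, 712], 'y': [5, 9], 'z': [6, 8]}

Answer:
{'x': [7, 7, 712], 'y': [5, 9]}
{'x': [7, 7, 712], 'y': [5, 9], 'z': [6, 8]}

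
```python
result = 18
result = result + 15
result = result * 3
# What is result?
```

Trace:
`result = 18` → result = 18
`result = result + 15` → result = 33
`result = result * 3` → result = 99
So result = 99

Answer: 99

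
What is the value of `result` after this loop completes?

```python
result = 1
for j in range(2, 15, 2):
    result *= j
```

Product of even numbers 2 to 14
`result` takes the values: 1 → 2 → 8 → 48 → 384 → 3840 → 46080 → 645120

Answer: 645120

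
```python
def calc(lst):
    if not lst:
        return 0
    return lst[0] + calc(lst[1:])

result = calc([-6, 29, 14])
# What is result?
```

(-6) + 29 + 14 + 0 = 37

Answer: 37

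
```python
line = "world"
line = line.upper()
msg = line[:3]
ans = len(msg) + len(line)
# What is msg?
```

Trace:
`line = "world"` → line = 'world'
`line = line.upper()` → line = 'WORLD'
`msg = line[:3]` → msg = 'WOR'
`ans = len(msg) + len(line)` → ans = 8
So msg = 'WOR'

Answer: 'WOR'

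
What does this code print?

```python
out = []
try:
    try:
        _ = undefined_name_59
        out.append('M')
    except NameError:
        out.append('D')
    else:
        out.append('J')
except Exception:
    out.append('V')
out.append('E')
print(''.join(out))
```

Execution trace: 'D' (inner except NameError) → 'E' (after the try/except). Output: DE

Answer: DE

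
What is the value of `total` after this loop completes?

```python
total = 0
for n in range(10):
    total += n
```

Sum of 0 to 9 = 45
`total` takes the values: 0 → 1 → 3 → 6 → 10 → 15 → 21 → 28 → 36 → 45

Answer: 45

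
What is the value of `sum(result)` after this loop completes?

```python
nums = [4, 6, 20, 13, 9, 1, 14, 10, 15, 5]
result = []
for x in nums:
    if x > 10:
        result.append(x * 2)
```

Sum of doubled values > 10
`result` takes the values: [] → [40] → [40, 26] → [40, 26, 28] → [40, 26, 28, 30]
So `sum(result)` = 124

Answer: 124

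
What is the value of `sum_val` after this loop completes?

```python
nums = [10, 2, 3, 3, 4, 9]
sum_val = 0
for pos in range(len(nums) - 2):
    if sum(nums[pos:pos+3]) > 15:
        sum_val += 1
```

Count windows with sum > 15
`sum_val` takes the values: 0 → 1

Answer: 1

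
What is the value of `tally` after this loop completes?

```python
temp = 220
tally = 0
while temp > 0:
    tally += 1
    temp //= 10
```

Count digits by repeated division by 10
`tally` takes the values: 0 → 1 → 2 → 3

Answer: 3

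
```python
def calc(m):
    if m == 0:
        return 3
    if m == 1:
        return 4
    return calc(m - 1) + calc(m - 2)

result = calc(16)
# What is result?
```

Build up from base cases: calc(0)=3, calc(1)=4, calc(2)=7, calc(3)=11, calc(4)=18, calc(5)=29, calc(6)=47, ..., calc(16)=5778

Answer: 5778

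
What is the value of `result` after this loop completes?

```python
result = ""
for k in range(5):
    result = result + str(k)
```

Concatenate digits 0 to 4
`result` takes the values: "" → "0" → "01" → "012" → "0123" → "01234"

Answer: "01234"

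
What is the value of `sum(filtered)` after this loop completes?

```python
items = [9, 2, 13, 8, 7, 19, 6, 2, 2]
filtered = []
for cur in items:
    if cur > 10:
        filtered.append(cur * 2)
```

Sum of doubled values > 10
`filtered` takes the values: [] → [26] → [26, 38]
So `sum(filtered)` = 64

Answer: 64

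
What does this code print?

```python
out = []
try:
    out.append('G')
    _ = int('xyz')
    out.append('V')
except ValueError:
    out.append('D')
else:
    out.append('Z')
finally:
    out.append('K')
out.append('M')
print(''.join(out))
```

Execution trace: 'G' (try body) → 'D' (except ValueError) → 'K' (finally) → 'M' (after the try/except). Output: GDKM

Answer: GDKM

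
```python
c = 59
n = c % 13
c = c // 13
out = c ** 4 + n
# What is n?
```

Trace:
`c = 59` → c = 59
`n = c % 13` → n = 7
`c = c // 13` → c = 4
`out = c ** 4 + n` → out = 263
So n = 7

Answer: 7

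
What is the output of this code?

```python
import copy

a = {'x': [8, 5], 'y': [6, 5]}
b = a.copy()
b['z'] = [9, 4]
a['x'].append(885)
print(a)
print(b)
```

Key concept: shallow copy of dict with mutable values.
Step by step:
`a = {'x': [8, 5], 'y': [6, 5]}` → a = {'x': [8, 5], 'y': [6, 5]}
`b = a.copy()` → b = {'x': [8, 5], 'y': [6, 5]}
`b['z'] = [9, 4]` → b = {'x': [8, 5], 'y': [6, 5], 'z': [9, 4]}
`a['x'].append(885)` → a = {'x': [8, 5, 885], 'y': [6, 5]}; b = {'x': [8, 5, 885], 'y': [6, 5], 'z': [9, 4]}
`print(a)` → prints {'x': [8, 5, 885], 'y': [6, 5]}
`print(b)` → prints {'x': [8, 5, 885], 'y': [6, 5], 'z': [9, 4]}

Answer:
{'x': [8, 5, 885], 'y': [6, 5]}
{'x': [8, 5, 885], 'y': [6, 5], 'z': [9, 4]}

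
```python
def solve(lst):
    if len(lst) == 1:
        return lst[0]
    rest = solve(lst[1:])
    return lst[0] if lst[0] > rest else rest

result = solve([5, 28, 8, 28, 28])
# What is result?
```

Recursive max over [5, 28, 8, 28, 28] = 28

Answer: 28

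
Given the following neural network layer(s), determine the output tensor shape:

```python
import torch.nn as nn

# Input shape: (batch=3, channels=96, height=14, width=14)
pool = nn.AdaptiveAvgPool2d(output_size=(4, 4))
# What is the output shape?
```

Input: (3, 96, 14, 14) -> Output: (3, 96, 4, 4)

Answer: (3, 96, 4, 4)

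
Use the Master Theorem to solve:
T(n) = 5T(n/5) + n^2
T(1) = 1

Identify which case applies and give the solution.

a=5, b=5, f(n)=n^2. log_5(5) = 1. Since c=2 > 1 and the regularity condition holds (5(n/5)^2 = (5/5^2)n^2 with 5/5^2 < 1), Case 3 applies: T(n) = Θ(f(n)) = O(n^2).

Answer: O(n^2) - Case 3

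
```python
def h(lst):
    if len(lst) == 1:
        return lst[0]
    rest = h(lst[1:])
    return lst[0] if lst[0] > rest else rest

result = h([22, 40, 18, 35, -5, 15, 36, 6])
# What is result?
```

Recursive max over [22, 40, 18, 35, -5, 15, 36, 6] = 40

Answer: 40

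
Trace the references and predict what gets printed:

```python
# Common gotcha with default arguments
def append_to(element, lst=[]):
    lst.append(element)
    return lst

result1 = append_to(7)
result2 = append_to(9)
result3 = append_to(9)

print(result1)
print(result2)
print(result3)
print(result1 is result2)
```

Key concept: mutable default argument gotcha.
Step by step:
`result1 = append_to(7)` → result1 = [7]
`result2 = append_to(9)` → result1 = [7, 9] (same object as result2); result2 = [7, 9] (same object as result1)
`result3 = append_to(9)` → result1 = [7, 9, 9] (same object as result2, result3); result2 = [7, 9, 9] (same object as result1, result3); result3 = [7, 9, 9] (same object as result1, result2)
`print(result1)` → prints [7, 9, 9]
`print(result2)` → prints [7, 9, 9]
`print(result3)` → prints [7, 9, 9]
`print(result1 is result2)` → prints True

Answer:
[7, 9, 9]
[7, 9, 9]
[7, 9, 9]
True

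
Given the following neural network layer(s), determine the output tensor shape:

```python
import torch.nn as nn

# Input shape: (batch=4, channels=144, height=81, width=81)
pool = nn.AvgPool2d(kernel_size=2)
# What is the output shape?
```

Input: (4, 144, 81, 81) -> Output: (4, 144, 40, 40)

Answer: (4, 144, 40, 40)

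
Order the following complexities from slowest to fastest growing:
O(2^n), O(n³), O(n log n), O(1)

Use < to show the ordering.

Ordered by growth rate: O(1) < O(n log n) < O(n³) < O(2^n)

Answer: O(1) < O(n log n) < O(n³) < O(2^n)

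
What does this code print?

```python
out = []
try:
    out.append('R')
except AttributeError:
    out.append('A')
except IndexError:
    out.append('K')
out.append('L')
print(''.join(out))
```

Execution trace: 'R' (try body, no exception) → 'L' (after the try/except). Output: RL

Answer: RL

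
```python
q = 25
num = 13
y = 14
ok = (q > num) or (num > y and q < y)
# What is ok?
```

Trace:
`q = 25` → q = 25
`num = 13` → num = 13
`y = 14` → y = 14
`ok = (q > num) or (num > y and q < y)` → ok = True
So ok = True

Answer: True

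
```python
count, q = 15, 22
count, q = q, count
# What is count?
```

Trace:
`count, q = 15, 22` → count = 15; q = 22
`count, q = q, count` → count = 22; q = 15
So count = 22

Answer: 22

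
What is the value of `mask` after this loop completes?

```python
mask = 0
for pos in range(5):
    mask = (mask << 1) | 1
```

Build 5 consecutive 1-bits: 0b11111
`mask` takes the values: 0 → 1 → 3 → 7 → 15 → 31

Answer: 31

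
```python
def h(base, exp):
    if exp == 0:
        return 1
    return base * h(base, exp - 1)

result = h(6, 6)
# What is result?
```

h(6, 6) = 6 * 6 * 6 * 6 * 6 * 6 = 46656

Answer: 46656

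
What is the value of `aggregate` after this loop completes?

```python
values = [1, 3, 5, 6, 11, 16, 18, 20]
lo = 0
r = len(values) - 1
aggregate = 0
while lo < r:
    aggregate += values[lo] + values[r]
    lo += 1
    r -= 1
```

Sum of pairs from ends
`aggregate` takes the values: 0 → 21 → 42 → 63 → 80

Answer: 80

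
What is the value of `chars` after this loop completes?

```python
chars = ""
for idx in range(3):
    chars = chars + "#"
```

Repeat '#' 3 times
`chars` takes the values: "" → "#" → "##" → "###"

Answer: "###"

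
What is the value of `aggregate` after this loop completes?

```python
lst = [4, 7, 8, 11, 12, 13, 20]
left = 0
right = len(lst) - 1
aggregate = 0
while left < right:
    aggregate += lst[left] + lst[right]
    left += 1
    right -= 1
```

Sum of pairs from ends
`aggregate` takes the values: 0 → 24 → 44 → 64

Answer: 64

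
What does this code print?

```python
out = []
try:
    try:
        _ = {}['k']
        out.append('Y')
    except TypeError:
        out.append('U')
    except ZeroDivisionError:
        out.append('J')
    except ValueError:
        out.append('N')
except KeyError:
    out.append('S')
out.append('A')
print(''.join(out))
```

Execution trace: 'S' (outer except KeyError) → 'A' (after the try/except). Output: SA

Answer: SA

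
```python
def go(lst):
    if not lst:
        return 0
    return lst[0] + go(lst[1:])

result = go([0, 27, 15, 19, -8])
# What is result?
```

0 + 27 + 15 + 19 + (-8) + 0 = 53

Answer: 53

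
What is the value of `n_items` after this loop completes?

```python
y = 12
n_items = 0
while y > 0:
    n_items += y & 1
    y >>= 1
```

Count set bits in 12 (binary: 0b1100)
`n_items` takes the values: 0 → 1 → 2

Answer: 2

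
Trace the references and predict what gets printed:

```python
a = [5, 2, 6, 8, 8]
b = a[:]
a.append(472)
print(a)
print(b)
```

Key concept: slice [:] creates copy.
Step by step:
`a = [5, 2, 6, 8, 8]` → a = [5, 2, 6, 8, 8]
`b = a[:]` → b = [5, 2, 6, 8, 8]
`a.append(472)` → a = [5, 2, 6, 8, 8, 472]
`print(a)` → prints [5, 2, 6, 8, 8, 472]
`print(b)` → prints [5, 2, 6, 8, 8]

Answer:
[5, 2, 6, 8, 8, 472]
[5, 2, 6, 8, 8]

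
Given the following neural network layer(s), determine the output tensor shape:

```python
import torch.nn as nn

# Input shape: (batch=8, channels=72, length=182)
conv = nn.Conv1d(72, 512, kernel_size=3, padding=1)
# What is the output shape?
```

Input: (8, 72, 182) -> Output: (8, 512, 182)

Answer: (8, 512, 182)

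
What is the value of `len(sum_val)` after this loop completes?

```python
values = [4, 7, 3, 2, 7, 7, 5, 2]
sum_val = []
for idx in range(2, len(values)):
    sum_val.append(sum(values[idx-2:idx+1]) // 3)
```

Number of 3-element averages
`sum_val` takes the values: [] → [4] → [4, 4] → [4, 4, 4] → [4, 4, 4, 5] → [4, 4, 4, 5, 6] → [4, 4, 4, 5, 6, 4]
So `len(sum_val)` = 6

Answer: 6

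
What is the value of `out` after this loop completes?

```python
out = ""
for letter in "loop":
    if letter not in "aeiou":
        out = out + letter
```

Remove vowels from 'loop'
`out` takes the values: "" → "l" → "lp"

Answer: "lp"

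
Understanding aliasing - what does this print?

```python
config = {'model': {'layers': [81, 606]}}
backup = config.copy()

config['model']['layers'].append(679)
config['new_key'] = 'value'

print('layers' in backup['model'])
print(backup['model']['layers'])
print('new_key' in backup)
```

Key concept: shallow copy gotcha with nested dict.
Step by step:
`config = {'model': {'layers': [81, 606]}}` → config = {'model': {'layers': [81, 606]}}
`backup = config.copy()` → backup = {'model': {'layers': [81, 606]}}
`config['model']['layers'].append(679)` → config = {'model': {'layers': [81, 606, 679]}}; backup = {'model': {'layers': [81, 606, 679]}}
`config['new_key'] = 'value'` → config = {'model': {'layers': [81, 606, 679]}, 'new_key': 'value'}
`print('layers' in backup['model'])` → prints True
`print(backup['model']['layers'])` → prints [81, 606, 679]
`print('new_key' in backup)` → prints False

Answer:
True
[81, 606, 679]
False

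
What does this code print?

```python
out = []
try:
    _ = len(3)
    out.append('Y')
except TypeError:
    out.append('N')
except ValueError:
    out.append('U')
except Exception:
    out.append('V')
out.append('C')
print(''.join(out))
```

Execution trace: 'N' (except TypeError) → 'C' (after the try/except). Output: NC

Answer: NC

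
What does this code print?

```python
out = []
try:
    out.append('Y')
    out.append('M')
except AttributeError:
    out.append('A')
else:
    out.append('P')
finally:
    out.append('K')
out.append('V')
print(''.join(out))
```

Execution trace: 'Y' (try body) → 'M' (try body, no exception) → 'P' (else) → 'K' (finally) → 'V' (after the try/except). Output: YMPKV

Answer: YMPKV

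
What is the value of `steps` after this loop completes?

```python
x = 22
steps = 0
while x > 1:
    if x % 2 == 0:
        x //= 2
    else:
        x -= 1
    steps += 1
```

Steps to reduce 22 to 1
`steps` takes the values: 0 → 1 → 2 → 3 → 4 → 5 → 6

Answer: 6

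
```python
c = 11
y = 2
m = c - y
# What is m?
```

Trace:
`c = 11` → c = 11
`y = 2` → y = 2
`m = c - y` → m = 9
So m = 9

Answer: 9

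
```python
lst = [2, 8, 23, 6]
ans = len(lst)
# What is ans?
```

Trace:
`lst = [2, 8, 23, 6]` → lst = [2, 8, 23, 6]
`ans = len(lst)` → ans = 4
So ans = 4

Answer: 4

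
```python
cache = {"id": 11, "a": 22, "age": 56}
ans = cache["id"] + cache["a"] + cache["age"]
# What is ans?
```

Trace:
`cache = {"id": 11, "a": 22, "age": 56}` → cache = {'id': 11, 'a': 22, 'age': 56}
`ans = cache["id"] + cache["a"] + cache["age"]` → ans = 89
So ans = 89

Answer: 89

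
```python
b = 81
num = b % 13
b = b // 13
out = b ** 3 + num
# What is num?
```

Trace:
`b = 81` → b = 81
`num = b % 13` → num = 3
`b = b // 13` → b = 6
`out = b ** 3 + num` → out = 219
So num = 3

Answer: 3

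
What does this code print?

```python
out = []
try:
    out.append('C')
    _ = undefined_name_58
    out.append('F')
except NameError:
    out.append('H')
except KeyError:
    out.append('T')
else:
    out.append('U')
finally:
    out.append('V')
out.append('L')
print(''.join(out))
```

Execution trace: 'C' (try body) → 'H' (except NameError) → 'V' (finally) → 'L' (after the try/except). Output: CHVL

Answer: CHVL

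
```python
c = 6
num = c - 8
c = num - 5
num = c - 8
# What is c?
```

Trace:
`c = 6` → c = 6
`num = c - 8` → num = -2
`c = num - 5` → c = -7
`num = c - 8` → num = -15
So c = -7

Answer: -7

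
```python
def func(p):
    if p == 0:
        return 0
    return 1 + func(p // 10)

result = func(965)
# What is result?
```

Count of digits of 965: 3

Answer: 3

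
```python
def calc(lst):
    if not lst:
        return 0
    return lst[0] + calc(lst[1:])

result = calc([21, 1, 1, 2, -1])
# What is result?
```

21 + 1 + 1 + 2 + (-1) + 0 = 24

Answer: 24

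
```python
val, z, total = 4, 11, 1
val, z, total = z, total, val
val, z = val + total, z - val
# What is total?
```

Trace:
`val, z, total = 4, 11, 1` → val = 4; z = 11; total = 1
`val, z, total = z, total, val` → val = 11; z = 1; total = 4
`val, z = val + total, z - val` → val = 15; z = -10
So total = 4

Answer: 4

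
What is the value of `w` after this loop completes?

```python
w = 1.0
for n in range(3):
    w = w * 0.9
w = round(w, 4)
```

Exponential decay: 1.0 * 0.9^3
`w` takes the values: 1.0 → 0.9 → 0.81 → 0.729

Answer: 0.729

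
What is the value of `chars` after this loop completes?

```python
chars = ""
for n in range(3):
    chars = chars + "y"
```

Repeat 'y' 3 times
`chars` takes the values: "" → "y" → "yy" → "yyy"

Answer: "yyy"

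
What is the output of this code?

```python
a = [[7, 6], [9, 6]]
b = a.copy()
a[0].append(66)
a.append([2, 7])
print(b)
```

Key concept: shallow copy with nested lists.
Step by step:
`a = [[7, 6], [9, 6]]` → a = [[7, 6], [9, 6]]
`b = a.copy()` → b = [[7, 6], [9, 6]]
`a[0].append(66)` → a = [[7, 6, 66], [9, 6]]; b = [[7, 6, 66], [9, 6]]
`a.append([2, 7])` → a = [[7, 6, 66], [9, 6], [2, 7]]
`print(b)` → prints [[7, 6, 66], [9, 6]]

Answer: [[7, 6, 66], [9, 6]]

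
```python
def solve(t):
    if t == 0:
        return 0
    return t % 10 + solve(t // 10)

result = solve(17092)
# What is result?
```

Sum of digits of 17092: 2 + 9 + 0 + 7 + 1 = 19

Answer: 19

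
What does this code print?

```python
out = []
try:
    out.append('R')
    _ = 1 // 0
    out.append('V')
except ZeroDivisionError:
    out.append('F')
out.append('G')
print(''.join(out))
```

Execution trace: 'R' (try body) → 'F' (except ZeroDivisionError) → 'G' (after the try/except). Output: RFG

Answer: RFG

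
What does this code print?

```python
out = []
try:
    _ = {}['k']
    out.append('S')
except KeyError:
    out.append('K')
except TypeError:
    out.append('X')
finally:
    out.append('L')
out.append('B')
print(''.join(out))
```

Execution trace: 'K' (except KeyError) → 'L' (finally) → 'B' (after the try/except). Output: KLB

Answer: KLB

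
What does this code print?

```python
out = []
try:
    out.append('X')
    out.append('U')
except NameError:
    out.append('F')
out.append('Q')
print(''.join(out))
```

Execution trace: 'X' (try body) → 'U' (try body, no exception) → 'Q' (after the try/except). Output: XUQ

Answer: XUQ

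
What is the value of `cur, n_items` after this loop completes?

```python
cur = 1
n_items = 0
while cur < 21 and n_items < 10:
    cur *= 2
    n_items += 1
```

Double until >= 21 or 10 iterations
`cur, n_items` takes the values: (1, 0) → (2, 0) → (2, 1) → (4, 1) → (4, 2) → (8, 2) → (8, 3) → (16, 3) → (16, 4) → (32, 4) → (32, 5)

Answer: 32, 5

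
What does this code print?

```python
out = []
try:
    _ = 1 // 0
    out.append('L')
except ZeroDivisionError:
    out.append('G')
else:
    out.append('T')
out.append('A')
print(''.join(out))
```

Execution trace: 'G' (except ZeroDivisionError) → 'A' (after the try/except). Output: GA

Answer: GA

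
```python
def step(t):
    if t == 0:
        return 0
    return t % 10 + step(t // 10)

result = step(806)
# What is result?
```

Sum of digits of 806: 6 + 0 + 8 = 14

Answer: 14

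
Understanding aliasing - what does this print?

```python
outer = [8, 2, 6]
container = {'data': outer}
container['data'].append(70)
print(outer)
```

Key concept: dict holds reference to list.
Step by step:
`outer = [8, 2, 6]` → outer = [8, 2, 6]
`container = {'data': outer}` → container = {'data': [8, 2, 6]}
`container['data'].append(70)` → outer = [8, 2, 6, 70]; container = {'data': [8, 2, 6, 70]}
`print(outer)` → prints [8, 2, 6, 70]

Answer: [8, 2, 6, 70]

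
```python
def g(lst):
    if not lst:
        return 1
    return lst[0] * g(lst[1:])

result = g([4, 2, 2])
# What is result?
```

Product over [4, 2, 2] = 4 * 2 * 2 = 16

Answer: 16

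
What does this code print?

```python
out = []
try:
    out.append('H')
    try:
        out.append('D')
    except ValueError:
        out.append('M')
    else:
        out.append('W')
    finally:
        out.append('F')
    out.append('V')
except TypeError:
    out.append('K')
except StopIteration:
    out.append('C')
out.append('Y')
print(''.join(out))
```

Execution trace: 'H' (try body) → 'D' (inner try body, no exception) → 'W' (inner else) → 'F' (inner finally) → 'V' (try body, no exception) → 'Y' (after the try/except). Output: HDWFVY

Answer: HDWFVY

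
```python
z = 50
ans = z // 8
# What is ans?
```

Trace:
`z = 50` → z = 50
`ans = z // 8` → ans = 6
So ans = 6

Answer: 6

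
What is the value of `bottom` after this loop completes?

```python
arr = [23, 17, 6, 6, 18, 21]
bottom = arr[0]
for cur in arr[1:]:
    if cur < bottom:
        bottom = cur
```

Minimum of [23, 17, 6, 6, 18, 21]
`bottom` takes the values: 23 → 17 → 6

Answer: 6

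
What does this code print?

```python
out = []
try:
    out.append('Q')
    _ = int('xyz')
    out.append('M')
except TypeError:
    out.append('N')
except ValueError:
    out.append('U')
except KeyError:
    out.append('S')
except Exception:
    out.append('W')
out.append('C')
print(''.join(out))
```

Execution trace: 'Q' (try body) → 'U' (except ValueError) → 'C' (after the try/except). Output: QUC

Answer: QUC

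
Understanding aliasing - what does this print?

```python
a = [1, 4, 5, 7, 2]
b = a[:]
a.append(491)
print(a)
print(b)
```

Key concept: slice [:] creates copy.
Step by step:
`a = [1, 4, 5, 7, 2]` → a = [1, 4, 5, 7, 2]
`b = a[:]` → b = [1, 4, 5, 7, 2]
`a.append(491)` → a = [1, 4, 5, 7, 2, 491]
`print(a)` → prints [1, 4, 5, 7, 2, 491]
`print(b)` → prints [1, 4, 5, 7, 2]

Answer:
[1, 4, 5, 7, 2, 491]
[1, 4, 5, 7, 2]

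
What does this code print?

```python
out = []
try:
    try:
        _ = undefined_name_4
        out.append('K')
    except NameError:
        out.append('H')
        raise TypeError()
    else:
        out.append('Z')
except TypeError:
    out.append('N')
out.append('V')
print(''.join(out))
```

Execution trace: 'H' (inner except NameError) → 'N' (outer except TypeError) → 'V' (after the try/except). Output: HNV

Answer: HNV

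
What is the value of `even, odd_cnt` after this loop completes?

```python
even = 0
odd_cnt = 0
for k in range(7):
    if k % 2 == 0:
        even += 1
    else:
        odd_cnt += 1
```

Count evens and odds in range(7)
`even, odd_cnt` takes the values: (0, 0) → (1, 0) → (1, 1) → (2, 1) → (2, 2) → (3, 2) → (3, 3) → (4, 3)

Answer: 4, 3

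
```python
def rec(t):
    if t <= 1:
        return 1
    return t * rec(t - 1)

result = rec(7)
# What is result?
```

rec(7) = 7 * 6 * 5 * 4 * 3 * 2 * 1 = 5040

Answer: 5040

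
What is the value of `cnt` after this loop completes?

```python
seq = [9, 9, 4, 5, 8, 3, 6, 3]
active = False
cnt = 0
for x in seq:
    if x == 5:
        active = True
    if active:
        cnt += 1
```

Count elements after first 5 in [9, 9, 4, 5, 8, 3, 6, 3]
`cnt` takes the values: 0 → 1 → 2 → 3 → 4 → 5

Answer: 5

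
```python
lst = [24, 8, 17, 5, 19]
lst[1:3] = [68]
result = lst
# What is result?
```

Trace:
`lst = [24, 8, 17, 5, 19]` → lst = [24, 8, 17, 5, 19]
`lst[1:3] = [68]` → lst = [24, 68, 5, 19]
`result = lst` → result = [24, 68, 5, 19]
So result = [24, 68, 5, 19]

Answer: [24, 68, 5, 19]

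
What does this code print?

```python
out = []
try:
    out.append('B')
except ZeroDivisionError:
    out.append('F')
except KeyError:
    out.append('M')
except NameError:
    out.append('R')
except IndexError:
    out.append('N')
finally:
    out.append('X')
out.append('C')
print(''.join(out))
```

Execution trace: 'B' (try body, no exception) → 'X' (finally) → 'C' (after the try/except). Output: BXC

Answer: BXC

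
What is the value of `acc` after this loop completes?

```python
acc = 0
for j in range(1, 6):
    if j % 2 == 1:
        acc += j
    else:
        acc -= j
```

Add odd, subtract even
`acc` takes the values: 0 → 1 → -1 → 2 → -2 → 3

Answer: 3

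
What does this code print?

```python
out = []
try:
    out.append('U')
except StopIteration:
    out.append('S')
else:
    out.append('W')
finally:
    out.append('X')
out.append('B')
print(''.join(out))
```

Execution trace: 'U' (try body, no exception) → 'W' (else) → 'X' (finally) → 'B' (after the try/except). Output: UWXB

Answer: UWXB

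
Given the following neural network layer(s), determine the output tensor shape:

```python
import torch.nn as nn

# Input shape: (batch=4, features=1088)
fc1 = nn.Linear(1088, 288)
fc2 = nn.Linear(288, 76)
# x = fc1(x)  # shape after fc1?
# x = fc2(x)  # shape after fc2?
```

Input: (4, 1088) -> after fc1: (4, 288) -> Output: (4, 76)

Answer: (4, 76)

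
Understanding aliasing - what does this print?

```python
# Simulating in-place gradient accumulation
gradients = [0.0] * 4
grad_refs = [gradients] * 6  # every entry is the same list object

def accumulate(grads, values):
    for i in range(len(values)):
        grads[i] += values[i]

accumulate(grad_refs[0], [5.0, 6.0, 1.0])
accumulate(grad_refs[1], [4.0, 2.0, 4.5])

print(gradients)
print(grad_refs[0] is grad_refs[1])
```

Key concept: gradient accumulation aliasing.
Step by step:
`gradients = [0.0] * 4` → gradients = [0.0, 0.0, 0.0, 0.0]
`grad_refs = [gradients] * 6` → grad_refs = [[0.0, 0.0, 0.0, 0.0], [0.0, 0.0, 0.0, 0.0], [0.0, 0.0, 0.0, 0.0], [0.0, 0.0, 0.0, 0.0], [0.0, 0.0, 0.0, 0.0], [0.0, 0.0, 0.0, 0.0]]
`accumulate(grad_refs[0], [5.0, 6.0, 1.0])` → gradients = [5.0, 6.0, 1.0, 0.0]; grad_refs = [[5.0, 6.0, 1.0, 0.0], [5.0, 6.0, 1.0, 0.0], [5.0, 6.0, 1.0, 0.0], [5.0, 6.0, 1.0, 0.0], [5.0, 6.0, 1.0, 0.0], [5.0, 6.0, 1.0, 0.0]]
`accumulate(grad_refs[1], [4.0, 2.0, 4.5])` → gradients = [9.0, 8.0, 5.5, 0.0]; grad_refs = [[9.0, 8.0, 5.5, 0.0], [9.0, 8.0, 5.5, 0.0], [9.0, 8.0, 5.5, 0.0], [9.0, 8.0, 5.5, 0.0], [9.0, 8.0, 5.5, 0.0], [9.0, 8.0, 5.5, 0.0]]
`print(gradients)` → prints [9.0, 8.0, 5.5, 0.0]
`print(grad_refs[0] is grad_refs[1])` → prints True

Answer:
[9.0, 8.0, 5.5, 0.0]
True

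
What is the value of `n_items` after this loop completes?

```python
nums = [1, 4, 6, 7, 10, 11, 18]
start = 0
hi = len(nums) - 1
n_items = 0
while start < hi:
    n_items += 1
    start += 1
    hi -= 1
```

Iterations until pointers meet (list length 7)
`n_items` takes the values: 0 → 1 → 2 → 3

Answer: 3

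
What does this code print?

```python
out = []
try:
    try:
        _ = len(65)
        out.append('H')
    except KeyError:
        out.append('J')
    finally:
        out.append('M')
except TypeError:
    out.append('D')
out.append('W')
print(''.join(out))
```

Execution trace: 'M' (finally) → 'D' (outer except TypeError) → 'W' (after the try/except). Output: MDW

Answer: MDW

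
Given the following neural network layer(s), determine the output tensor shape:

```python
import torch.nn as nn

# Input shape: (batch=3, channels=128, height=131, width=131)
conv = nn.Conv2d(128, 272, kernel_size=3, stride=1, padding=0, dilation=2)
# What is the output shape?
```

Input: (3, 128, 131, 131) -> Output: (3, 272, 127, 127)

Answer: (3, 272, 127, 127)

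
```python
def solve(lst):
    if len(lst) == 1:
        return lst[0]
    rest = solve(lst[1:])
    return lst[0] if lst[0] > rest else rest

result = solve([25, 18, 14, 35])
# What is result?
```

Recursive max over [25, 18, 14, 35] = 35

Answer: 35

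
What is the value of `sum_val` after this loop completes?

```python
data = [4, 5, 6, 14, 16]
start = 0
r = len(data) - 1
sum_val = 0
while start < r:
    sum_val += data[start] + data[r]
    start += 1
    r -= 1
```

Sum of pairs from ends
`sum_val` takes the values: 0 → 20 → 39

Answer: 39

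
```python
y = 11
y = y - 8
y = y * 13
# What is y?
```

Trace:
`y = 11` → y = 11
`y = y - 8` → y = 3
`y = y * 13` → y = 39
So y = 39

Answer: 39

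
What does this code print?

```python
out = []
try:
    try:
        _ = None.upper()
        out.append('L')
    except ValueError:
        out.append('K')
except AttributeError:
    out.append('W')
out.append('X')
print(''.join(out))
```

Execution trace: 'W' (outer except AttributeError) → 'X' (after the try/except). Output: WX

Answer: WX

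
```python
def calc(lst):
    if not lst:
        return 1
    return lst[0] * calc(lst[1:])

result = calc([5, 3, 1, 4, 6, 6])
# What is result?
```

Product over [5, 3, 1, 4, 6, 6] = 5 * 3 * 1 * 4 * 6 * 6 = 2160

Answer: 2160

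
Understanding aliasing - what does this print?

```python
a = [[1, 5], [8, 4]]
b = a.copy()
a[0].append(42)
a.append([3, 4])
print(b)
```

Key concept: shallow copy with nested lists.
Step by step:
`a = [[1, 5], [8, 4]]` → a = [[1, 5], [8, 4]]
`b = a.copy()` → b = [[1, 5], [8, 4]]
`a[0].append(42)` → a = [[1, 5, 42], [8, 4]]; b = [[1, 5, 42], [8, 4]]
`a.append([3, 4])` → a = [[1, 5, 42], [8, 4], [3, 4]]
`print(b)` → prints [[1, 5, 42], [8, 4]]

Answer: [[1, 5, 42], [8, 4]]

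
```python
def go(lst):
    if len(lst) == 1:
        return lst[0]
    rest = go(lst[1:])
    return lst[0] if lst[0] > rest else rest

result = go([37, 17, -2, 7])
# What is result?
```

Recursive max over [37, 17, -2, 7] = 37

Answer: 37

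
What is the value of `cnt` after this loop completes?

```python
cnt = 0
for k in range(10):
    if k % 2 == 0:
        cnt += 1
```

Count numbers divisible by 2 in range(10)
`cnt` takes the values: 0 → 1 → 2 → 3 → 4 → 5

Answer: 5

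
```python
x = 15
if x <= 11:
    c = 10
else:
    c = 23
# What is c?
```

Trace:
`x = 15` → x = 15
`if x <= 11: ...` → x <= 11 is False, take else branch → c = 23
So c = 23

Answer: 23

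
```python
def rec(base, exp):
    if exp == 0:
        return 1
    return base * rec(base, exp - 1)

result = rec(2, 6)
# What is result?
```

rec(2, 6) = 2 * 2 * 2 * 2 * 2 * 2 = 64

Answer: 64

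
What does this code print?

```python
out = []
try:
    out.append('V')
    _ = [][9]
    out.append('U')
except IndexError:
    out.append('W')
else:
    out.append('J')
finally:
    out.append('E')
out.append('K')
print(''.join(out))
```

Execution trace: 'V' (try body) → 'W' (except IndexError) → 'E' (finally) → 'K' (after the try/except). Output: VWEK

Answer: VWEK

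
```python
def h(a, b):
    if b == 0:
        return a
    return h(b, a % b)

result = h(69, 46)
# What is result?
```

h(69, 46) -> h(46, 23) -> h(23, 0) -> 23

Answer: 23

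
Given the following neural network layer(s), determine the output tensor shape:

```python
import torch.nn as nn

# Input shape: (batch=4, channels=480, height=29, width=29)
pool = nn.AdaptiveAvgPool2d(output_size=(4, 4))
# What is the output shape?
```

Input: (4, 480, 29, 29) -> Output: (4, 480, 4, 4)

Answer: (4, 480, 4, 4)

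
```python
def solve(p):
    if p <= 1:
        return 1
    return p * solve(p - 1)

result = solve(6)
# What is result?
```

solve(6) = 6 * 5 * 4 * 3 * 2 * 1 = 720

Answer: 720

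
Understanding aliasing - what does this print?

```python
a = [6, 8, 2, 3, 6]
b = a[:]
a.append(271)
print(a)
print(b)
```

Key concept: slice [:] creates copy.
Step by step:
`a = [6, 8, 2, 3, 6]` → a = [6, 8, 2, 3, 6]
`b = a[:]` → b = [6, 8, 2, 3, 6]
`a.append(271)` → a = [6, 8, 2, 3, 6, 271]
`print(a)` → prints [6, 8, 2, 3, 6, 271]
`print(b)` → prints [6, 8, 2, 3, 6]

Answer:
[6, 8, 2, 3, 6, 271]
[6, 8, 2, 3, 6]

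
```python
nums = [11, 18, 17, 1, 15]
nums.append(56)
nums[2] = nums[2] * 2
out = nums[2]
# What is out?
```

Trace:
`nums = [11, 18, 17, 1, 15]` → nums = [11, 18, 17, 1, 15]
`nums.append(56)` → nums = [11, 18, 17, 1, 15, 56]
`nums[2] = nums[2] * 2` → nums = [11, 18, 34, 1, 15, 56]
`out = nums[2]` → out = 34
So out = 34

Answer: 34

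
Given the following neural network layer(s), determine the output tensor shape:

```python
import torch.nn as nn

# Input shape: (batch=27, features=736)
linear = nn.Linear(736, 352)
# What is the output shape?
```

Input: (27, 736) -> Output: (27, 352)

Answer: (27, 352)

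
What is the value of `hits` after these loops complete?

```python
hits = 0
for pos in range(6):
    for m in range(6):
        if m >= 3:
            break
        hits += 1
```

Inner breaks at 3, outer runs 6 times
`hits` takes the values: 0 → 1 → 2 → 3 → 4 → 5 → 6 → 7 → 8 → 9 → 10 → 11 → 12 → 13 → 14 → 15 → 16 → 17 → 18

Answer: 18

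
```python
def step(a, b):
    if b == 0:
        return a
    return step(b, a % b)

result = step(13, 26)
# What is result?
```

step(13, 26) -> step(26, 13) -> step(13, 0) -> 13

Answer: 13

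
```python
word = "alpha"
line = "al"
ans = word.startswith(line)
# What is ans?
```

Trace:
`word = "alpha"` → word = 'alpha'
`line = "al"` → line = 'al'
`ans = word.startswith(line)` → ans = True
So ans = True

Answer: True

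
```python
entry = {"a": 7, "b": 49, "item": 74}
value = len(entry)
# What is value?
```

Trace:
`entry = {"a": 7, "b": 49, "item": 74}` → entry = {'a': 7, 'b': 49, 'item': 74}
`value = len(entry)` → value = 3
So value = 3

Answer: 3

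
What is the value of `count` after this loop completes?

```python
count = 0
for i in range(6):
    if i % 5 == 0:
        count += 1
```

Count numbers divisible by 5 in range(6)
`count` takes the values: 0 → 1 → 2

Answer: 2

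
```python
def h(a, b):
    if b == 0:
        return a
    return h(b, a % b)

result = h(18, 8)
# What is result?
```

h(18, 8) -> h(8, 2) -> h(2, 0) -> 2

Answer: 2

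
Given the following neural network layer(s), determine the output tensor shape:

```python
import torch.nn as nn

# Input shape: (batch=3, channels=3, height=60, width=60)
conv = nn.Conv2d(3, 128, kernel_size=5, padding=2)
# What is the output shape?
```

Input: (3, 3, 60, 60) -> Output: (3, 128, 60, 60)

Answer: (3, 128, 60, 60)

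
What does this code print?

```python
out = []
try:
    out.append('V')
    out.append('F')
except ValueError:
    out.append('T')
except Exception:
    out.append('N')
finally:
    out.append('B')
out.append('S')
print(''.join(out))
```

Execution trace: 'V' (try body) → 'F' (try body, no exception) → 'B' (finally) → 'S' (after the try/except). Output: VFBS

Answer: VFBS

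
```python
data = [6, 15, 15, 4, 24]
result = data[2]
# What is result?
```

Trace:
`data = [6, 15, 15, 4, 24]` → data = [6, 15, 15, 4, 24]
`result = data[2]` → result = 15
So result = 15

Answer: 15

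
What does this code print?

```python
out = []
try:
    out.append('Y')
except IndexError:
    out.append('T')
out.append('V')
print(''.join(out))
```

Execution trace: 'Y' (try body, no exception) → 'V' (after the try/except). Output: YV

Answer: YV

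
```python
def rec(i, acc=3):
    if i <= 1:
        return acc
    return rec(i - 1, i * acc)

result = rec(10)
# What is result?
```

Accumulator trace (n, acc): (10, 3) -> (9, 30) -> (8, 270) -> (7, 2160) -> (6, 15120) -> (5, 90720) -> (4, 453600) -> (3, 1814400) -> (2, 5443200) -> (1, 10886400) -> return 10886400

Answer: 10886400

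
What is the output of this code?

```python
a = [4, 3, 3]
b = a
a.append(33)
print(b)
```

Key concept: basic list aliasing.
Step by step:
`a = [4, 3, 3]` → a = [4, 3, 3]
`b = a` → b = [4, 3, 3] (same object as a)
`a.append(33)` → a = [4, 3, 3, 33] (same object as b); b = [4, 3, 3, 33] (same object as a)
`print(b)` → prints [4, 3, 3, 33]

Answer: [4, 3, 3, 33]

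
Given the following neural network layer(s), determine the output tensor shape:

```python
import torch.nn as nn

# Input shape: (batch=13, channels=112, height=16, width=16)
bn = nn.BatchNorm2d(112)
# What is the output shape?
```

Input: (13, 112, 16, 16) -> Output: (13, 112, 16, 16)

Answer: (13, 112, 16, 16)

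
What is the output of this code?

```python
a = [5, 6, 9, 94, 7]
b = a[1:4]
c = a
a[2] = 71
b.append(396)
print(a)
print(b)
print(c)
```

Key concept: slice vs alias.
Step by step:
`a = [5, 6, 9, 94, 7]` → a = [5, 6, 9, 94, 7]
`b = a[1:4]` → b = [6, 9, 94]
`c = a` → c = [5, 6, 9, 94, 7] (same object as a)
`a[2] = 71` → a = [5, 6, 71, 94, 7] (same object as c); c = [5, 6, 71, 94, 7] (same object as a)
`b.append(396)` → b = [6, 9, 94, 396]
`print(a)` → prints [5, 6, 71, 94, 7]
`print(b)` → prints [6, 9, 94, 396]
`print(c)` → prints [5, 6, 71, 94, 7]

Answer:
[5, 6, 71, 94, 7]
[6, 9, 94, 396]
[5, 6, 71, 94, 7]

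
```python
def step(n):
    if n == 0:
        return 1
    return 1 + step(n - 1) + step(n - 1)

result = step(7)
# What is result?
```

step(n) = 1 + 2·step(n-1), step(0)=1. Closed form: (1+1)·2^7 - 1 = 255.

Answer: 255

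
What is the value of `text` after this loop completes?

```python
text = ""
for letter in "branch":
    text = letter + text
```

Reverse 'branch'
`text` takes the values: "" → "b" → "rb" → "arb" → "narb" → "cnarb" → "hcnarb"

Answer: "hcnarb"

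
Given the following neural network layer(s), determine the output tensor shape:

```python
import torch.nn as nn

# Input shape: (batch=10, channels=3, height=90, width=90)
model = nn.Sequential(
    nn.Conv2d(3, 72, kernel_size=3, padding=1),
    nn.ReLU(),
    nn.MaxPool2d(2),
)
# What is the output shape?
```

Input: (10, 3, 90, 90) -> after Conv2d: (10, 72, 90, 90) -> after ReLU: (10, 72, 90, 90) -> Output: (10, 72, 45, 45)

Answer: (10, 72, 45, 45)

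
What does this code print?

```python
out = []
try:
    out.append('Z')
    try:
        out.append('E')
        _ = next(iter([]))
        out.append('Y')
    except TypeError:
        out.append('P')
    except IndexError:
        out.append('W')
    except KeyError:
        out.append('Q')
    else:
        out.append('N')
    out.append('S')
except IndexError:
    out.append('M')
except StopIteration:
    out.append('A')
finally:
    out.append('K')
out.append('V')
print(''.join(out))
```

Execution trace: 'Z' (try body) → 'E' (inner try body) → 'A' (except StopIteration) → 'K' (finally) → 'V' (after the try/except). Output: ZEAKV

Answer: ZEAKV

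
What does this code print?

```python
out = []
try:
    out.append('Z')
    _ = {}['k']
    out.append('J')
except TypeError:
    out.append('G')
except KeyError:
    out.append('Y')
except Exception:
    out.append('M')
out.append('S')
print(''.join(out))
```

Execution trace: 'Z' (try body) → 'Y' (except KeyError) → 'S' (after the try/except). Output: ZYS

Answer: ZYS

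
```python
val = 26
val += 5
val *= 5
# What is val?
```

Trace:
`val = 26` → val = 26
`val += 5` → val = 31
`val *= 5` → val = 155
So val = 155

Answer: 155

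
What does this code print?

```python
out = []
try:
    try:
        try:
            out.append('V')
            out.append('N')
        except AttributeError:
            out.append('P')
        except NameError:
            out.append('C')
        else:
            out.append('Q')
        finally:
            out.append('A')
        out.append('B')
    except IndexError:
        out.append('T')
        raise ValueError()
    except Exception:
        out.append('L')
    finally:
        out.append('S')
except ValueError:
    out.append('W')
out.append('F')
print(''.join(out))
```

Execution trace: 'V' (inner try body) → 'N' (inner try body, no exception) → 'Q' (inner else) → 'A' (inner finally) → 'B' (try body, no exception) → 'S' (finally) → 'F' (after the try/except). Output: VNQABSF

Answer: VNQABSF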